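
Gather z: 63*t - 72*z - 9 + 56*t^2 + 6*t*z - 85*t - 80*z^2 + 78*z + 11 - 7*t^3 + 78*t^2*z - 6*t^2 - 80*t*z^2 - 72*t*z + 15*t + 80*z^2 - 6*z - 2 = -7*t^3 + 50*t^2 - 80*t*z^2 - 7*t + z*(78*t^2 - 66*t)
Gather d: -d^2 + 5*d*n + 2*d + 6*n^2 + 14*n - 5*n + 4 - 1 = -d^2 + d*(5*n + 2) + 6*n^2 + 9*n + 3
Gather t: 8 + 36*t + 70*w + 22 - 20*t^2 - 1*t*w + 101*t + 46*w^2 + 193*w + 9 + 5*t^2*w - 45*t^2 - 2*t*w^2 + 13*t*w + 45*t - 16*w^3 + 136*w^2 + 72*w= t^2*(5*w - 65) + t*(-2*w^2 + 12*w + 182) - 16*w^3 + 182*w^2 + 335*w + 39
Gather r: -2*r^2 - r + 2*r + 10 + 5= -2*r^2 + r + 15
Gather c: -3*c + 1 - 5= -3*c - 4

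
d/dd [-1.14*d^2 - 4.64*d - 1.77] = -2.28*d - 4.64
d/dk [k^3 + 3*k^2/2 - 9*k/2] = 3*k^2 + 3*k - 9/2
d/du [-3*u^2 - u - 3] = -6*u - 1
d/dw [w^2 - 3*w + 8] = 2*w - 3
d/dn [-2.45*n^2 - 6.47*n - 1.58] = -4.9*n - 6.47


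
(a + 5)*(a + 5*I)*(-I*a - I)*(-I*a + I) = -a^4 - 5*a^3 - 5*I*a^3 + a^2 - 25*I*a^2 + 5*a + 5*I*a + 25*I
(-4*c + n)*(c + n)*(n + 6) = -4*c^2*n - 24*c^2 - 3*c*n^2 - 18*c*n + n^3 + 6*n^2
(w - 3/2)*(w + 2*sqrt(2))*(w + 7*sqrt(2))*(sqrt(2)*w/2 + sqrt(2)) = sqrt(2)*w^4/2 + sqrt(2)*w^3/4 + 9*w^3 + 9*w^2/2 + 25*sqrt(2)*w^2/2 - 27*w + 7*sqrt(2)*w - 42*sqrt(2)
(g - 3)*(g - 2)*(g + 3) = g^3 - 2*g^2 - 9*g + 18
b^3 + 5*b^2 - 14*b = b*(b - 2)*(b + 7)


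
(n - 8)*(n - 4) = n^2 - 12*n + 32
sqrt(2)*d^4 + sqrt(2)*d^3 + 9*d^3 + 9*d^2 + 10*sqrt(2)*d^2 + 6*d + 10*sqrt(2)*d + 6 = (d + 1)*(d + sqrt(2))*(d + 3*sqrt(2))*(sqrt(2)*d + 1)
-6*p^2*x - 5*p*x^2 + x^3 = x*(-6*p + x)*(p + x)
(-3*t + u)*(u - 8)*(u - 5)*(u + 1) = -3*t*u^3 + 36*t*u^2 - 81*t*u - 120*t + u^4 - 12*u^3 + 27*u^2 + 40*u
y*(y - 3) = y^2 - 3*y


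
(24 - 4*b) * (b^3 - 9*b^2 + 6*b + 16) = -4*b^4 + 60*b^3 - 240*b^2 + 80*b + 384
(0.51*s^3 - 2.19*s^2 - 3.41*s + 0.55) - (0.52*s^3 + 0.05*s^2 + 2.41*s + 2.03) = -0.01*s^3 - 2.24*s^2 - 5.82*s - 1.48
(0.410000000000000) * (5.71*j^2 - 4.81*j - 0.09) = 2.3411*j^2 - 1.9721*j - 0.0369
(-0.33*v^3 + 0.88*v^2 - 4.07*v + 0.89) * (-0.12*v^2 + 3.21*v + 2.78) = 0.0396*v^5 - 1.1649*v^4 + 2.3958*v^3 - 10.7251*v^2 - 8.4577*v + 2.4742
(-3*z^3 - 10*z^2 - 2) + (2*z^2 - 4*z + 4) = -3*z^3 - 8*z^2 - 4*z + 2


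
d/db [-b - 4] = -1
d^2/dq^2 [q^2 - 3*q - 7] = 2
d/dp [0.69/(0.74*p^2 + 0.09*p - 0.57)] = (-1.0212*p - 0.0621)/(0.74*p^2 + 0.09*p - 0.57)^2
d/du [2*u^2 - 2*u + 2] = 4*u - 2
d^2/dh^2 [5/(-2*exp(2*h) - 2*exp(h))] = 5*((exp(h) + 1)*(4*exp(h) + 1) - 2*(2*exp(h) + 1)^2)*exp(-h)/(2*(exp(h) + 1)^3)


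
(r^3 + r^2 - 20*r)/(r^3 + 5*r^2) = (r - 4)/r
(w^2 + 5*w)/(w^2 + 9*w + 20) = w/(w + 4)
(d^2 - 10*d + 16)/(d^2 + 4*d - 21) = (d^2 - 10*d + 16)/(d^2 + 4*d - 21)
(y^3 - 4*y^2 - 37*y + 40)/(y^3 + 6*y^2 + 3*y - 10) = (y - 8)/(y + 2)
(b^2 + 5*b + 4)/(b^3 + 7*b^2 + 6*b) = (b + 4)/(b*(b + 6))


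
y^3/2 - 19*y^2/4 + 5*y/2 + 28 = (y/2 + 1)*(y - 8)*(y - 7/2)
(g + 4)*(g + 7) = g^2 + 11*g + 28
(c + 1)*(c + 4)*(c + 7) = c^3 + 12*c^2 + 39*c + 28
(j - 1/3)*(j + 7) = j^2 + 20*j/3 - 7/3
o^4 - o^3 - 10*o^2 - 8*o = o*(o - 4)*(o + 1)*(o + 2)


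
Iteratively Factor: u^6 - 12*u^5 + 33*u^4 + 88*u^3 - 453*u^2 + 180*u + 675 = (u + 3)*(u^5 - 15*u^4 + 78*u^3 - 146*u^2 - 15*u + 225) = (u - 5)*(u + 3)*(u^4 - 10*u^3 + 28*u^2 - 6*u - 45) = (u - 5)*(u - 3)*(u + 3)*(u^3 - 7*u^2 + 7*u + 15) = (u - 5)^2*(u - 3)*(u + 3)*(u^2 - 2*u - 3) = (u - 5)^2*(u - 3)*(u + 1)*(u + 3)*(u - 3)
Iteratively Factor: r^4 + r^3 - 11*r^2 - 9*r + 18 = (r + 2)*(r^3 - r^2 - 9*r + 9) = (r + 2)*(r + 3)*(r^2 - 4*r + 3) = (r - 3)*(r + 2)*(r + 3)*(r - 1)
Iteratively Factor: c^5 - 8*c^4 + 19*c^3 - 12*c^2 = (c - 4)*(c^4 - 4*c^3 + 3*c^2) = (c - 4)*(c - 1)*(c^3 - 3*c^2) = (c - 4)*(c - 3)*(c - 1)*(c^2) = c*(c - 4)*(c - 3)*(c - 1)*(c)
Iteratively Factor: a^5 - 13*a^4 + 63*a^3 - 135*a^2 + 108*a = (a - 4)*(a^4 - 9*a^3 + 27*a^2 - 27*a) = (a - 4)*(a - 3)*(a^3 - 6*a^2 + 9*a) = a*(a - 4)*(a - 3)*(a^2 - 6*a + 9) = a*(a - 4)*(a - 3)^2*(a - 3)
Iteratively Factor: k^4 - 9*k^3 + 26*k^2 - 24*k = (k)*(k^3 - 9*k^2 + 26*k - 24) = k*(k - 4)*(k^2 - 5*k + 6) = k*(k - 4)*(k - 3)*(k - 2)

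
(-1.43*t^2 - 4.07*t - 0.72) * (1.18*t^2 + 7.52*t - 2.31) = -1.6874*t^4 - 15.5562*t^3 - 28.1527*t^2 + 3.9873*t + 1.6632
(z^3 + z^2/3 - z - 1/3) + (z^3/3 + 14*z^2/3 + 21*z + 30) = 4*z^3/3 + 5*z^2 + 20*z + 89/3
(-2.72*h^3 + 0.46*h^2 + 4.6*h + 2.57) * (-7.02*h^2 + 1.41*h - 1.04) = 19.0944*h^5 - 7.0644*h^4 - 28.8146*h^3 - 12.0338*h^2 - 1.1603*h - 2.6728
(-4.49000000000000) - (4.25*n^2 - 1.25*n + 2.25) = -4.25*n^2 + 1.25*n - 6.74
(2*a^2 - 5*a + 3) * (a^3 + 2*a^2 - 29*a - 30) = 2*a^5 - a^4 - 65*a^3 + 91*a^2 + 63*a - 90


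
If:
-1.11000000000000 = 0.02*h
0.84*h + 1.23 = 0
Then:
No Solution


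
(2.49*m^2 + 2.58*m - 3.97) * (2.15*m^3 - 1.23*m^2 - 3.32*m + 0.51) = 5.3535*m^5 + 2.4843*m^4 - 19.9757*m^3 - 2.4126*m^2 + 14.4962*m - 2.0247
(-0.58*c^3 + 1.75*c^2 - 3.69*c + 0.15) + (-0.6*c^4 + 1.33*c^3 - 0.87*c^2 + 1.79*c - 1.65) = -0.6*c^4 + 0.75*c^3 + 0.88*c^2 - 1.9*c - 1.5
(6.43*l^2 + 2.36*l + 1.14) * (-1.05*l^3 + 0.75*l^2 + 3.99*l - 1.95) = -6.7515*l^5 + 2.3445*l^4 + 26.2287*l^3 - 2.2671*l^2 - 0.0533999999999999*l - 2.223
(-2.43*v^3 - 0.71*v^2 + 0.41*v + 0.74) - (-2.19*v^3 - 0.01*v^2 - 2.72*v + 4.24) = -0.24*v^3 - 0.7*v^2 + 3.13*v - 3.5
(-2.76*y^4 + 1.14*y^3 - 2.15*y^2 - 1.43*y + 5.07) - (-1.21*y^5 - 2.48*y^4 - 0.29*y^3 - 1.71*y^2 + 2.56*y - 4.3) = 1.21*y^5 - 0.28*y^4 + 1.43*y^3 - 0.44*y^2 - 3.99*y + 9.37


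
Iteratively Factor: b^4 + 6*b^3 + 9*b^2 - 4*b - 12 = (b - 1)*(b^3 + 7*b^2 + 16*b + 12) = (b - 1)*(b + 3)*(b^2 + 4*b + 4) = (b - 1)*(b + 2)*(b + 3)*(b + 2)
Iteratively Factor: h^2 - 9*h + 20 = (h - 5)*(h - 4)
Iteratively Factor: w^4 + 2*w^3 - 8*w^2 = (w)*(w^3 + 2*w^2 - 8*w) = w*(w + 4)*(w^2 - 2*w) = w^2*(w + 4)*(w - 2)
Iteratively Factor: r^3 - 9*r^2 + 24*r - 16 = (r - 4)*(r^2 - 5*r + 4) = (r - 4)^2*(r - 1)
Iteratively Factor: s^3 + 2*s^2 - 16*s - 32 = (s + 2)*(s^2 - 16) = (s - 4)*(s + 2)*(s + 4)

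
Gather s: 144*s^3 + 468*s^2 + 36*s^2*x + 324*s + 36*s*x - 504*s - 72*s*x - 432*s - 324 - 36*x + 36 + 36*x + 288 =144*s^3 + s^2*(36*x + 468) + s*(-36*x - 612)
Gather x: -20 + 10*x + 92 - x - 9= 9*x + 63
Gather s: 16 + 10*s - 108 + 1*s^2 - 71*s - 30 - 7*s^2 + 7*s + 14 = -6*s^2 - 54*s - 108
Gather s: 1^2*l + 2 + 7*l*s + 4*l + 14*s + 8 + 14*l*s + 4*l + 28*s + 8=9*l + s*(21*l + 42) + 18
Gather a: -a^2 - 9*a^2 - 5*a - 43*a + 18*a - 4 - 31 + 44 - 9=-10*a^2 - 30*a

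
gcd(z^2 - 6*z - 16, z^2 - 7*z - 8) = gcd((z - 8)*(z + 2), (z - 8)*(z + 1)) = z - 8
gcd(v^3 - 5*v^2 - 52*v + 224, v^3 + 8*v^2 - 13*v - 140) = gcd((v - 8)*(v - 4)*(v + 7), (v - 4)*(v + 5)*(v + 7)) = v^2 + 3*v - 28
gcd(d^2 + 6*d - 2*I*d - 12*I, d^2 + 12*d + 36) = d + 6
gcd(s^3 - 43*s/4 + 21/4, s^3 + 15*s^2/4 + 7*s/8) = s + 7/2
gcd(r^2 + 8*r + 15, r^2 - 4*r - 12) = 1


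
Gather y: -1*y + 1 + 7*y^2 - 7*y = 7*y^2 - 8*y + 1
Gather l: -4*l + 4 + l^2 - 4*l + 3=l^2 - 8*l + 7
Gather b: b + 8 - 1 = b + 7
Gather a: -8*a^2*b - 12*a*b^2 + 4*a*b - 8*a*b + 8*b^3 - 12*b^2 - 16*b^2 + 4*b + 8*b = -8*a^2*b + a*(-12*b^2 - 4*b) + 8*b^3 - 28*b^2 + 12*b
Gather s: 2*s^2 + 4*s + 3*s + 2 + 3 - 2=2*s^2 + 7*s + 3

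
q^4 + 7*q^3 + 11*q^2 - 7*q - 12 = (q - 1)*(q + 1)*(q + 3)*(q + 4)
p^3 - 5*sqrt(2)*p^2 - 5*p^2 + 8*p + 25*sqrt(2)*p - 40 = (p - 5)*(p - 4*sqrt(2))*(p - sqrt(2))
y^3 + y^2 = y^2*(y + 1)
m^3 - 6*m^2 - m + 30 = (m - 5)*(m - 3)*(m + 2)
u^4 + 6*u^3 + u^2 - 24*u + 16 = (u - 1)^2*(u + 4)^2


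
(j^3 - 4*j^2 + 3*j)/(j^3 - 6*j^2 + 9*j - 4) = j*(j - 3)/(j^2 - 5*j + 4)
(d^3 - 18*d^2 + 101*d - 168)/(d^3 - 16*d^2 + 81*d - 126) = (d - 8)/(d - 6)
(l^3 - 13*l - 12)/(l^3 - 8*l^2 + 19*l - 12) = (l^2 + 4*l + 3)/(l^2 - 4*l + 3)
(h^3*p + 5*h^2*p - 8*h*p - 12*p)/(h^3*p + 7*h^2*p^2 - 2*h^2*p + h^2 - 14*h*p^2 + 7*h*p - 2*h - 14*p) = p*(h^2 + 7*h + 6)/(h^2*p + 7*h*p^2 + h + 7*p)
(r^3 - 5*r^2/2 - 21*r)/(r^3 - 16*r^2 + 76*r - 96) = r*(2*r + 7)/(2*(r^2 - 10*r + 16))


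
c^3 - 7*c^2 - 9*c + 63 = (c - 7)*(c - 3)*(c + 3)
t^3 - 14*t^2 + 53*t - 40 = (t - 8)*(t - 5)*(t - 1)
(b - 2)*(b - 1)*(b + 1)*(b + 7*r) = b^4 + 7*b^3*r - 2*b^3 - 14*b^2*r - b^2 - 7*b*r + 2*b + 14*r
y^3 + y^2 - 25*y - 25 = (y - 5)*(y + 1)*(y + 5)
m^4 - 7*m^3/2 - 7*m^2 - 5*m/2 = m*(m - 5)*(m + 1/2)*(m + 1)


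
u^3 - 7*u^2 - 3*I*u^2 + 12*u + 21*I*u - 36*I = (u - 4)*(u - 3)*(u - 3*I)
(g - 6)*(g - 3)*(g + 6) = g^3 - 3*g^2 - 36*g + 108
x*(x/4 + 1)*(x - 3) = x^3/4 + x^2/4 - 3*x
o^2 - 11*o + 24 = (o - 8)*(o - 3)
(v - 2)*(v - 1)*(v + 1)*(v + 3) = v^4 + v^3 - 7*v^2 - v + 6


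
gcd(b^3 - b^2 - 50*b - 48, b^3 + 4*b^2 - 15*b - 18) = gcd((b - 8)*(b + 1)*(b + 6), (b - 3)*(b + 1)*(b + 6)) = b^2 + 7*b + 6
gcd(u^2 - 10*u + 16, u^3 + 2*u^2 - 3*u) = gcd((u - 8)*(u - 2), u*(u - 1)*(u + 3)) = 1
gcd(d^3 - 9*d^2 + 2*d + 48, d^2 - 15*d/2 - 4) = d - 8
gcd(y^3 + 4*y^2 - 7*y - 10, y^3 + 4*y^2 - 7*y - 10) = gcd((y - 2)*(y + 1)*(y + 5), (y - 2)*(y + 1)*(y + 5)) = y^3 + 4*y^2 - 7*y - 10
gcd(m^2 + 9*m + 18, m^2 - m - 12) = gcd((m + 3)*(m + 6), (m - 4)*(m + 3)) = m + 3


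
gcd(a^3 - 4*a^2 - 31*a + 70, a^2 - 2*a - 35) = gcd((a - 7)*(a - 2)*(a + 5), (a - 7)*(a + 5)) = a^2 - 2*a - 35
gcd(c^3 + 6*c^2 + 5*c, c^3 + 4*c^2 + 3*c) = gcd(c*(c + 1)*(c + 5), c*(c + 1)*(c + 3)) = c^2 + c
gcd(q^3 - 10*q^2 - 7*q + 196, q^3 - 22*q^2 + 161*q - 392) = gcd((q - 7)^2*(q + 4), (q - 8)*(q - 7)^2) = q^2 - 14*q + 49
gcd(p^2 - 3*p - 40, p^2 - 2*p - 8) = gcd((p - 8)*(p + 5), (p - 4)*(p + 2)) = 1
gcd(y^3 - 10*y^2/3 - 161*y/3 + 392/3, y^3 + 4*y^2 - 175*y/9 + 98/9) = y^2 + 14*y/3 - 49/3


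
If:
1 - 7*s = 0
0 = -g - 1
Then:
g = -1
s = 1/7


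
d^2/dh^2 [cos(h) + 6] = -cos(h)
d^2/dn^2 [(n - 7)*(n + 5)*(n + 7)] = 6*n + 10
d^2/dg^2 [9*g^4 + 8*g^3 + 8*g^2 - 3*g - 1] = 108*g^2 + 48*g + 16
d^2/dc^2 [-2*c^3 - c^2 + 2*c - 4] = -12*c - 2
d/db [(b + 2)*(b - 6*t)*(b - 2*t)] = 3*b^2 - 16*b*t + 4*b + 12*t^2 - 16*t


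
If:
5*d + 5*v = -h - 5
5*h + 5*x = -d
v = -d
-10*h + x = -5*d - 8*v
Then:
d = 275/16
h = -5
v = -275/16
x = 25/16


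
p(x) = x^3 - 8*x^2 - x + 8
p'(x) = 3*x^2 - 16*x - 1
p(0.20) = 7.49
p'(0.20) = -4.08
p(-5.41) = -379.08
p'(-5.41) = 173.36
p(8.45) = 31.68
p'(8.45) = 78.01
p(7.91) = -5.54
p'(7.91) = 60.14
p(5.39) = -73.22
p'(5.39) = -0.08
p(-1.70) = -18.33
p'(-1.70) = 34.87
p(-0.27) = 7.67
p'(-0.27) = 3.54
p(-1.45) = -10.42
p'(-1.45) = 28.51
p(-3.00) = -88.00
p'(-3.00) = 74.00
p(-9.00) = -1360.00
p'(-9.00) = 386.00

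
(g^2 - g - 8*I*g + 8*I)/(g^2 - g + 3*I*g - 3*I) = (g - 8*I)/(g + 3*I)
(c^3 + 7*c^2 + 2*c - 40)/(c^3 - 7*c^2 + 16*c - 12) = (c^2 + 9*c + 20)/(c^2 - 5*c + 6)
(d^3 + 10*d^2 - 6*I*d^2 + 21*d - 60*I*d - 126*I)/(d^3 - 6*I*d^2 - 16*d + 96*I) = (d^2 + 10*d + 21)/(d^2 - 16)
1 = 1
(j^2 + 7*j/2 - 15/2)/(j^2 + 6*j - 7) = (2*j^2 + 7*j - 15)/(2*(j^2 + 6*j - 7))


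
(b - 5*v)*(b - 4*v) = b^2 - 9*b*v + 20*v^2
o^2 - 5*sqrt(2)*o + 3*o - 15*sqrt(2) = (o + 3)*(o - 5*sqrt(2))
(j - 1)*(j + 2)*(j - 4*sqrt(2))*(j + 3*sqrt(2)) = j^4 - sqrt(2)*j^3 + j^3 - 26*j^2 - sqrt(2)*j^2 - 24*j + 2*sqrt(2)*j + 48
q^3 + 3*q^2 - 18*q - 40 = (q - 4)*(q + 2)*(q + 5)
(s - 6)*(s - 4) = s^2 - 10*s + 24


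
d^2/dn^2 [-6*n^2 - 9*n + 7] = -12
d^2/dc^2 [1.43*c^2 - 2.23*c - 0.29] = 2.86000000000000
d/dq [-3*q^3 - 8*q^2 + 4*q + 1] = -9*q^2 - 16*q + 4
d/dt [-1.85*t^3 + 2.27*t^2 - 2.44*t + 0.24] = -5.55*t^2 + 4.54*t - 2.44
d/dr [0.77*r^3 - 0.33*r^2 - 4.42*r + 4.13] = 2.31*r^2 - 0.66*r - 4.42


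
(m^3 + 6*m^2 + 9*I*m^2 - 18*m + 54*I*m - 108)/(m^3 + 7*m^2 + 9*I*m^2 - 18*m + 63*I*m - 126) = (m + 6)/(m + 7)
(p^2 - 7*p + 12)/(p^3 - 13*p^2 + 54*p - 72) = 1/(p - 6)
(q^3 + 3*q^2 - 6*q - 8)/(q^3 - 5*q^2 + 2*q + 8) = (q + 4)/(q - 4)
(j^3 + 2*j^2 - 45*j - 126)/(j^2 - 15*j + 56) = (j^2 + 9*j + 18)/(j - 8)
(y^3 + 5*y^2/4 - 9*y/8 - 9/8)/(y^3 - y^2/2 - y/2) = (8*y^2 + 18*y + 9)/(4*y*(2*y + 1))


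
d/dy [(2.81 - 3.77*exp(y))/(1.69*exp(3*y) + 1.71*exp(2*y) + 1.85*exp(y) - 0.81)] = (12.7426*exp(3*y) - 7.8*exp(2*y) - 9.6102*exp(y) - 2.1448)*exp(y)/(2.8561*exp(6*y) + 5.7798*exp(5*y) + 9.1771*exp(4*y) + 3.5892*exp(3*y) + 0.6523*exp(2*y) - 2.997*exp(y) + 0.6561)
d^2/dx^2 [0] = 0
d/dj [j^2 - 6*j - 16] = 2*j - 6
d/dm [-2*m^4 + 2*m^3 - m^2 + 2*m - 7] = -8*m^3 + 6*m^2 - 2*m + 2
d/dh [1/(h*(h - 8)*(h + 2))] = (-h*(h - 8) - h*(h + 2) - (h - 8)*(h + 2))/(h^2*(h - 8)^2*(h + 2)^2)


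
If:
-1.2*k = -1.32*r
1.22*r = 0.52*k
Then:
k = 0.00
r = 0.00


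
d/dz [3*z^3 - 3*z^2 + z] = 9*z^2 - 6*z + 1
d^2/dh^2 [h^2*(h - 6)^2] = 12*h^2 - 72*h + 72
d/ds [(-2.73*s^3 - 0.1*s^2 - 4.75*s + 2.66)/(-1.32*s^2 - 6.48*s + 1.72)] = (3.6036*s^4 + 35.3808*s^3 - 19.7088*s^2 + 6.6784*s + 9.0668)/(1.7424*s^4 + 17.1072*s^3 + 37.4496*s^2 - 22.2912*s + 2.9584)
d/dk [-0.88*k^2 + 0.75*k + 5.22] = 0.75 - 1.76*k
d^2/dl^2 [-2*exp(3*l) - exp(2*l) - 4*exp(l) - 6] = (-18*exp(2*l) - 4*exp(l) - 4)*exp(l)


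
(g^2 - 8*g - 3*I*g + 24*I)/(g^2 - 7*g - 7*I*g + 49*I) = (g^2 - 8*g - 3*I*g + 24*I)/(g^2 - 7*g - 7*I*g + 49*I)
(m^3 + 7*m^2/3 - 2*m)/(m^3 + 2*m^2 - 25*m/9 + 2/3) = 3*m/(3*m - 1)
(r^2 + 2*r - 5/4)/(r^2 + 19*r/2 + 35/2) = (r - 1/2)/(r + 7)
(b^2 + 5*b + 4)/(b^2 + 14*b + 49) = (b^2 + 5*b + 4)/(b^2 + 14*b + 49)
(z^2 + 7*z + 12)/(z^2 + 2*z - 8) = (z + 3)/(z - 2)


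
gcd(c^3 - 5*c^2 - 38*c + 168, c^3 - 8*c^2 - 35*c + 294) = c^2 - c - 42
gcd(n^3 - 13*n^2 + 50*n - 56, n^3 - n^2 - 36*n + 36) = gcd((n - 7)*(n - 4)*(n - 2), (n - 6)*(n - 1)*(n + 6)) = 1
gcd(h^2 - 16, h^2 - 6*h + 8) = h - 4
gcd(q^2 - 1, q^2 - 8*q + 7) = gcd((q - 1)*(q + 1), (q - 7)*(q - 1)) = q - 1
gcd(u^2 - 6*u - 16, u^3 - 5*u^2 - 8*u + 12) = u + 2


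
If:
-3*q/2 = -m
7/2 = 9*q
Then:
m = 7/12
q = 7/18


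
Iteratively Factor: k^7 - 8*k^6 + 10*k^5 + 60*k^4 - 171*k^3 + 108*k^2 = (k - 3)*(k^6 - 5*k^5 - 5*k^4 + 45*k^3 - 36*k^2) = (k - 4)*(k - 3)*(k^5 - k^4 - 9*k^3 + 9*k^2) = k*(k - 4)*(k - 3)*(k^4 - k^3 - 9*k^2 + 9*k) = k^2*(k - 4)*(k - 3)*(k^3 - k^2 - 9*k + 9) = k^2*(k - 4)*(k - 3)^2*(k^2 + 2*k - 3) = k^2*(k - 4)*(k - 3)^2*(k - 1)*(k + 3)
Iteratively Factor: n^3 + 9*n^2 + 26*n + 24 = (n + 3)*(n^2 + 6*n + 8) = (n + 2)*(n + 3)*(n + 4)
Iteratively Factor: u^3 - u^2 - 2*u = (u - 2)*(u^2 + u) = u*(u - 2)*(u + 1)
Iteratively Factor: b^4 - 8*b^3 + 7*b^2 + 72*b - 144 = (b - 4)*(b^3 - 4*b^2 - 9*b + 36) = (b - 4)*(b + 3)*(b^2 - 7*b + 12) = (b - 4)^2*(b + 3)*(b - 3)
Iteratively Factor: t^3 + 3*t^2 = (t)*(t^2 + 3*t) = t^2*(t + 3)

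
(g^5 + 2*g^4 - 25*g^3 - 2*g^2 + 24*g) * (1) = g^5 + 2*g^4 - 25*g^3 - 2*g^2 + 24*g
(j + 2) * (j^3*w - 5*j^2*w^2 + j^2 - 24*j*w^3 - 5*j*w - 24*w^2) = j^4*w - 5*j^3*w^2 + 2*j^3*w + j^3 - 24*j^2*w^3 - 10*j^2*w^2 - 5*j^2*w + 2*j^2 - 48*j*w^3 - 24*j*w^2 - 10*j*w - 48*w^2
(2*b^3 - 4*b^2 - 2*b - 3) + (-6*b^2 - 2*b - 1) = 2*b^3 - 10*b^2 - 4*b - 4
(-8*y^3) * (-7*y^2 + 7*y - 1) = 56*y^5 - 56*y^4 + 8*y^3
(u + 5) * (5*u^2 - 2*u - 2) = 5*u^3 + 23*u^2 - 12*u - 10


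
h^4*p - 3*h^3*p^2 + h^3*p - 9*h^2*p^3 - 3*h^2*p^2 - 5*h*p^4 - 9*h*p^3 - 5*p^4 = (h - 5*p)*(h + p)^2*(h*p + p)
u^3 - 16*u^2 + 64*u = u*(u - 8)^2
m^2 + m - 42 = (m - 6)*(m + 7)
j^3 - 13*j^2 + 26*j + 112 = (j - 8)*(j - 7)*(j + 2)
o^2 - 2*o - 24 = (o - 6)*(o + 4)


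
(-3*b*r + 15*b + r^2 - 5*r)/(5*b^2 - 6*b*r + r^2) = (-3*b*r + 15*b + r^2 - 5*r)/(5*b^2 - 6*b*r + r^2)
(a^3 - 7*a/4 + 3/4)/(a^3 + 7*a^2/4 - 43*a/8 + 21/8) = 2*(4*a^2 + 4*a - 3)/(8*a^2 + 22*a - 21)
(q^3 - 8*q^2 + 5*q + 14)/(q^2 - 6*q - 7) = q - 2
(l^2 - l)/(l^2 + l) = (l - 1)/(l + 1)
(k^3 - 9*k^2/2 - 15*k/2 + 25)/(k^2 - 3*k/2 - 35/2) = (2*k^2 + k - 10)/(2*k + 7)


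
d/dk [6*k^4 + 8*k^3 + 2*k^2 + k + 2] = 24*k^3 + 24*k^2 + 4*k + 1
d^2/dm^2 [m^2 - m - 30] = 2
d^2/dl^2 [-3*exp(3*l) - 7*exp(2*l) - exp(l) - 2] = (-27*exp(2*l) - 28*exp(l) - 1)*exp(l)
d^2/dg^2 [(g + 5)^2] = 2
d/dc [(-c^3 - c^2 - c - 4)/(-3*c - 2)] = (6*c^3 + 9*c^2 + 4*c - 10)/(9*c^2 + 12*c + 4)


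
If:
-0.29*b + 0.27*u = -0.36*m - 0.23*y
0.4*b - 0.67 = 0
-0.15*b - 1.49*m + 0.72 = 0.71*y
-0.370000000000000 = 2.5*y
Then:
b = 1.68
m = 0.39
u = 1.41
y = -0.15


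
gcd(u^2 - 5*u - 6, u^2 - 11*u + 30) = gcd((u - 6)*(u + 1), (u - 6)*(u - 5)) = u - 6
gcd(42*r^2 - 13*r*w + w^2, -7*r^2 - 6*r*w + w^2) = 7*r - w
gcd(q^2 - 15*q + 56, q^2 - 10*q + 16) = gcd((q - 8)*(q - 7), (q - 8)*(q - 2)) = q - 8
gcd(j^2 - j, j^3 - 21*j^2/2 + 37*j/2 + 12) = 1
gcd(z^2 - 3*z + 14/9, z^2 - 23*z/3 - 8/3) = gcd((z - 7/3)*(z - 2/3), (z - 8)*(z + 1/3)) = 1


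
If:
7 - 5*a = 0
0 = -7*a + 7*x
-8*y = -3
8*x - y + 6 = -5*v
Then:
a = 7/5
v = -673/200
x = 7/5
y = 3/8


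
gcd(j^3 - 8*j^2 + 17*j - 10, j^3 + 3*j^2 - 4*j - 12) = j - 2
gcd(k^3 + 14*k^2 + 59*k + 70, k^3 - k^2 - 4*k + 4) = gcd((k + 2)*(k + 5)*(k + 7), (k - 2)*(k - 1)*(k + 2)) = k + 2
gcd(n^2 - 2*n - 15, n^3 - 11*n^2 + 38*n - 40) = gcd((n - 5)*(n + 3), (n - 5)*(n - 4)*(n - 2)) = n - 5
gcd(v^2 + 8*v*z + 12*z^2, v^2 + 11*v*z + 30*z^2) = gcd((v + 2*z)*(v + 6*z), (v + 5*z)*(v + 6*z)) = v + 6*z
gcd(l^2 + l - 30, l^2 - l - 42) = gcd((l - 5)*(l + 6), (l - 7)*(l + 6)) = l + 6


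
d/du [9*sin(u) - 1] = 9*cos(u)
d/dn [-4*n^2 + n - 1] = 1 - 8*n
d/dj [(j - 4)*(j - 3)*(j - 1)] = 3*j^2 - 16*j + 19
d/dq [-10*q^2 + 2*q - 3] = 2 - 20*q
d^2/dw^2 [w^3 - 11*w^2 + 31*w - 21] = 6*w - 22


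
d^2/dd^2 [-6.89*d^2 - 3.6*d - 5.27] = -13.7800000000000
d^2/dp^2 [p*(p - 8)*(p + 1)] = 6*p - 14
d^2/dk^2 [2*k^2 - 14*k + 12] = 4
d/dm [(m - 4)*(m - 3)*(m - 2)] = 3*m^2 - 18*m + 26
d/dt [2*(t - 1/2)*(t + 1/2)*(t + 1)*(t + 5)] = 8*t^3 + 36*t^2 + 19*t - 3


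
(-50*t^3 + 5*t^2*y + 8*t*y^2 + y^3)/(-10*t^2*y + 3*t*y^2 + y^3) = (5*t + y)/y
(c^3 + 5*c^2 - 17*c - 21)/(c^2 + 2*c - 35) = (c^2 - 2*c - 3)/(c - 5)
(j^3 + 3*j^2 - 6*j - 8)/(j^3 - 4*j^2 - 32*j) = (j^2 - j - 2)/(j*(j - 8))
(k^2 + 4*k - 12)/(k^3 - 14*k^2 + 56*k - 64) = (k + 6)/(k^2 - 12*k + 32)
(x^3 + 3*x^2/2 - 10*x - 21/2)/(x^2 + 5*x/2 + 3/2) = (2*x^2 + x - 21)/(2*x + 3)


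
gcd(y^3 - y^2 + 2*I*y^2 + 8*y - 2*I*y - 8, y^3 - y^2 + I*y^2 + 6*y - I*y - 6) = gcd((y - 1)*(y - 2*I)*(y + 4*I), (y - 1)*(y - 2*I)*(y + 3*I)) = y^2 + y*(-1 - 2*I) + 2*I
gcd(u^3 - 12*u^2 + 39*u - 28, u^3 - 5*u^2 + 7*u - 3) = u - 1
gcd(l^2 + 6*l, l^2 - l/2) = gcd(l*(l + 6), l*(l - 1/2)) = l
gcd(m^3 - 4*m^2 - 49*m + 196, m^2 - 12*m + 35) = m - 7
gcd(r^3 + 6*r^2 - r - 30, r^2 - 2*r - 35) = r + 5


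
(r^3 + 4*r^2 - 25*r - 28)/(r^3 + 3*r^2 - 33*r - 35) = (r - 4)/(r - 5)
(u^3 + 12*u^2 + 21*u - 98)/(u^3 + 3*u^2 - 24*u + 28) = (u + 7)/(u - 2)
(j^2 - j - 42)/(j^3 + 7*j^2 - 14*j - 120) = (j - 7)/(j^2 + j - 20)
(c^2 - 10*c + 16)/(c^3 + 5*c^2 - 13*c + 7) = (c^2 - 10*c + 16)/(c^3 + 5*c^2 - 13*c + 7)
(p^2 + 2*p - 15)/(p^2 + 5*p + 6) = (p^2 + 2*p - 15)/(p^2 + 5*p + 6)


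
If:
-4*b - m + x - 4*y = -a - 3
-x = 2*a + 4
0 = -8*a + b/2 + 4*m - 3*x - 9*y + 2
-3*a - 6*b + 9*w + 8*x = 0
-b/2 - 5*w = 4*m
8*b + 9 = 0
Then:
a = -35659/37424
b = -9/8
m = -31881/37424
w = 29715/37424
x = -39189/18712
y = 49631/37424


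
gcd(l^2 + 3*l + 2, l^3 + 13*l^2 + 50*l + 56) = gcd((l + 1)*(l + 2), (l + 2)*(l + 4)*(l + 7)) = l + 2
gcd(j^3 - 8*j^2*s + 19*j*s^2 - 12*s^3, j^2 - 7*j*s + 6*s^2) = -j + s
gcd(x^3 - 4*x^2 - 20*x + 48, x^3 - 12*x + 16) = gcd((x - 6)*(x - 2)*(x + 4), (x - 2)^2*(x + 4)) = x^2 + 2*x - 8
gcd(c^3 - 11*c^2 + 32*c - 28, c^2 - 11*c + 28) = c - 7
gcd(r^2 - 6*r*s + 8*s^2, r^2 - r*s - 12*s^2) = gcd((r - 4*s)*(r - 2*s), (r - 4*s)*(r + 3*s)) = r - 4*s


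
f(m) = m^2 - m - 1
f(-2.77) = 9.44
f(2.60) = 3.16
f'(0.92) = 0.84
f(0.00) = -1.00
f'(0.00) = -1.00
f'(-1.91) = -4.82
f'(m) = 2*m - 1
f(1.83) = 0.52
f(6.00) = 29.00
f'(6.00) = 11.00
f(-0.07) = -0.93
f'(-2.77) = -6.54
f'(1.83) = 2.66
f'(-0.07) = -1.14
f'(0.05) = -0.90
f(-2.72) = 9.12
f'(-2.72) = -6.44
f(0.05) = -1.05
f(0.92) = -1.07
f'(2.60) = 4.20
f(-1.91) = 4.56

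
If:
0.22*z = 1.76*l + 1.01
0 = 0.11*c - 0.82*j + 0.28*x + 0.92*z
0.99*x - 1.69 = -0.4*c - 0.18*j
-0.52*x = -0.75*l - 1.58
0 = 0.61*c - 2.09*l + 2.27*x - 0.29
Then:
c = -12.65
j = 13.36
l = 0.94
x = 4.39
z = 12.08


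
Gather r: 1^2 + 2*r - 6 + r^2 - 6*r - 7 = r^2 - 4*r - 12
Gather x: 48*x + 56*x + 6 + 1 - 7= 104*x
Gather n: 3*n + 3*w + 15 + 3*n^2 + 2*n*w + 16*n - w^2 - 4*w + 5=3*n^2 + n*(2*w + 19) - w^2 - w + 20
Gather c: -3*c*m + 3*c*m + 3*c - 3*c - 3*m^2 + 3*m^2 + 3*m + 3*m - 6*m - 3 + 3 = 0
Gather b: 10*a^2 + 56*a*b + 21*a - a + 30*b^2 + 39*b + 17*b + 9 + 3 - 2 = 10*a^2 + 20*a + 30*b^2 + b*(56*a + 56) + 10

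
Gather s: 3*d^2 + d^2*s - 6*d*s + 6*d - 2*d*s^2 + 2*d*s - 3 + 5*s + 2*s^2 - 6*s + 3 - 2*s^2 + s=3*d^2 - 2*d*s^2 + 6*d + s*(d^2 - 4*d)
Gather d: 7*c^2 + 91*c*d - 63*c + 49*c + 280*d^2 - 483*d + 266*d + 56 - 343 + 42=7*c^2 - 14*c + 280*d^2 + d*(91*c - 217) - 245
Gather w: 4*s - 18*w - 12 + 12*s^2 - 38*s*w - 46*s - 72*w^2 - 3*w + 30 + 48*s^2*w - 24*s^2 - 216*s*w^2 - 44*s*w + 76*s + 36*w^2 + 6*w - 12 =-12*s^2 + 34*s + w^2*(-216*s - 36) + w*(48*s^2 - 82*s - 15) + 6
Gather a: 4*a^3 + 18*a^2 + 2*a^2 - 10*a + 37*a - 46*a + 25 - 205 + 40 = 4*a^3 + 20*a^2 - 19*a - 140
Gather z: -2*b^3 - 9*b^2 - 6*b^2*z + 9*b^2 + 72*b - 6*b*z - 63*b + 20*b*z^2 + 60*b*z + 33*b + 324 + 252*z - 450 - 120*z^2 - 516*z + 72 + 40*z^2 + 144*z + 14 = -2*b^3 + 42*b + z^2*(20*b - 80) + z*(-6*b^2 + 54*b - 120) - 40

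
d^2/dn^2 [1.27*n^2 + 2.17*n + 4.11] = 2.54000000000000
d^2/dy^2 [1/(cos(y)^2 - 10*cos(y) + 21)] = (-8*sin(y)^4 + 36*sin(y)^2 - 495*cos(y) + 15*cos(3*y) + 288)/(2*(cos(y) - 7)^3*(cos(y) - 3)^3)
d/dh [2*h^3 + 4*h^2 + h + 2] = 6*h^2 + 8*h + 1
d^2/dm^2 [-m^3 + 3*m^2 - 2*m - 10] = 6 - 6*m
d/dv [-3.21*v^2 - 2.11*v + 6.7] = -6.42*v - 2.11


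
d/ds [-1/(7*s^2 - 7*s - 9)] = 7*(2*s - 1)/(-7*s^2 + 7*s + 9)^2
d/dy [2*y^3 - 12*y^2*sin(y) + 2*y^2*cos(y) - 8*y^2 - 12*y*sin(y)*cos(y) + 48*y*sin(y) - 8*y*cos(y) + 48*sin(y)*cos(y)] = -2*y^2*sin(y) - 12*y^2*cos(y) + 6*y^2 - 16*y*sin(y) + 52*y*cos(y) - 12*y*cos(2*y) - 16*y + 48*sin(y) - 6*sin(2*y) - 8*cos(y) + 48*cos(2*y)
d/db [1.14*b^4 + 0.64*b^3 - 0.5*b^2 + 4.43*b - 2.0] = 4.56*b^3 + 1.92*b^2 - 1.0*b + 4.43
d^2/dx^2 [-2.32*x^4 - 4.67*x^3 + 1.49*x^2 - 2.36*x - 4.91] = -27.84*x^2 - 28.02*x + 2.98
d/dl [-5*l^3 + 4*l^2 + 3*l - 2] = -15*l^2 + 8*l + 3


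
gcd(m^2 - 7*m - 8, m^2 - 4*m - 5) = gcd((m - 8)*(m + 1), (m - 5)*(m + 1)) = m + 1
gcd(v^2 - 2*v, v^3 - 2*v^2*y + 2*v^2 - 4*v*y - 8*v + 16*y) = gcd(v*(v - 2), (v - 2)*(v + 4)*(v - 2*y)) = v - 2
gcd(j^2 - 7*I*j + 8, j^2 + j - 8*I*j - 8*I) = j - 8*I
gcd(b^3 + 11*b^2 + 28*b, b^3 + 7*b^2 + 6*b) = b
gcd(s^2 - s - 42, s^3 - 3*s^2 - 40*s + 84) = s^2 - s - 42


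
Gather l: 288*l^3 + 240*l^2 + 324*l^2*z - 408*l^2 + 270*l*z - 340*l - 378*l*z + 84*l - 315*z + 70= 288*l^3 + l^2*(324*z - 168) + l*(-108*z - 256) - 315*z + 70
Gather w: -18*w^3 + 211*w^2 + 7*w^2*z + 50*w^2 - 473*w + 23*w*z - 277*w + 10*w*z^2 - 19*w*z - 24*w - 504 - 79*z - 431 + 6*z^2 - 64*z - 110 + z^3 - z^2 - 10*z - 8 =-18*w^3 + w^2*(7*z + 261) + w*(10*z^2 + 4*z - 774) + z^3 + 5*z^2 - 153*z - 1053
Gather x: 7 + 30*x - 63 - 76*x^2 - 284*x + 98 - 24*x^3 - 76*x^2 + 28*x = -24*x^3 - 152*x^2 - 226*x + 42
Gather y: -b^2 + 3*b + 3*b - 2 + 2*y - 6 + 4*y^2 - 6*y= -b^2 + 6*b + 4*y^2 - 4*y - 8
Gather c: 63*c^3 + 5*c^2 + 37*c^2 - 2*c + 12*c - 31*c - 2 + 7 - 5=63*c^3 + 42*c^2 - 21*c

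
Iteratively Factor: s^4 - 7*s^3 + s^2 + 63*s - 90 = (s + 3)*(s^3 - 10*s^2 + 31*s - 30) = (s - 3)*(s + 3)*(s^2 - 7*s + 10) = (s - 5)*(s - 3)*(s + 3)*(s - 2)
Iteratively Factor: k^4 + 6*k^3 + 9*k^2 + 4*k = (k + 4)*(k^3 + 2*k^2 + k) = (k + 1)*(k + 4)*(k^2 + k) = k*(k + 1)*(k + 4)*(k + 1)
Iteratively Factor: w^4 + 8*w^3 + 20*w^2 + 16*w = (w + 2)*(w^3 + 6*w^2 + 8*w) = (w + 2)^2*(w^2 + 4*w) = (w + 2)^2*(w + 4)*(w)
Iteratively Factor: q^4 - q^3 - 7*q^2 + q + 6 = (q - 1)*(q^3 - 7*q - 6) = (q - 1)*(q + 2)*(q^2 - 2*q - 3) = (q - 3)*(q - 1)*(q + 2)*(q + 1)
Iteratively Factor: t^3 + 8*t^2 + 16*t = (t)*(t^2 + 8*t + 16) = t*(t + 4)*(t + 4)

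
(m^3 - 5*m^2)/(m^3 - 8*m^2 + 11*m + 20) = m^2/(m^2 - 3*m - 4)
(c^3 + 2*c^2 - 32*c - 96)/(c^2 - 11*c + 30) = (c^2 + 8*c + 16)/(c - 5)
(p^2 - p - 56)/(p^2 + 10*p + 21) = (p - 8)/(p + 3)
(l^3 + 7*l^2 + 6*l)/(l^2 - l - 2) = l*(l + 6)/(l - 2)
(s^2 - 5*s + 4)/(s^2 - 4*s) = (s - 1)/s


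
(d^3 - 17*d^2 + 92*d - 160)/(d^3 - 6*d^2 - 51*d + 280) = (d - 4)/(d + 7)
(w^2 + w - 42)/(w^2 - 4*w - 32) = (-w^2 - w + 42)/(-w^2 + 4*w + 32)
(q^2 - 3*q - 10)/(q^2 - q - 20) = (q + 2)/(q + 4)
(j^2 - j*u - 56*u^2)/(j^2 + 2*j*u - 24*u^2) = (j^2 - j*u - 56*u^2)/(j^2 + 2*j*u - 24*u^2)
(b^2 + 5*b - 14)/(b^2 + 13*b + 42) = (b - 2)/(b + 6)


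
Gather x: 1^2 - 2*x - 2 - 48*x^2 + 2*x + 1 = -48*x^2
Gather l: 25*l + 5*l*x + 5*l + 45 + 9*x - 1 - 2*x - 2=l*(5*x + 30) + 7*x + 42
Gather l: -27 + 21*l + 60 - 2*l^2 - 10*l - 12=-2*l^2 + 11*l + 21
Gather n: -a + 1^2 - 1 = -a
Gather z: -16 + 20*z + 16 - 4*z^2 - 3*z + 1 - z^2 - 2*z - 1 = -5*z^2 + 15*z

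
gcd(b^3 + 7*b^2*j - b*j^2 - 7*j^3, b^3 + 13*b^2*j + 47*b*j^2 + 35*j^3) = b^2 + 8*b*j + 7*j^2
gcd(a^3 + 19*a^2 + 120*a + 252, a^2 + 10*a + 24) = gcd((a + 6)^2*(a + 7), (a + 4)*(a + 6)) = a + 6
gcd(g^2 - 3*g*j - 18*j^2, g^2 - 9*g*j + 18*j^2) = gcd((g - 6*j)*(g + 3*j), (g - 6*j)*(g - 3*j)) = g - 6*j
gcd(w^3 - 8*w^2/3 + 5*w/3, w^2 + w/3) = w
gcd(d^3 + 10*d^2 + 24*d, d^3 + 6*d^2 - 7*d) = d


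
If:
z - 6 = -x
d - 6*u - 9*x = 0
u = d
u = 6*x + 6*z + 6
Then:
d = 42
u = 42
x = -70/3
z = 88/3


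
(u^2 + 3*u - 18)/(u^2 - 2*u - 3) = (u + 6)/(u + 1)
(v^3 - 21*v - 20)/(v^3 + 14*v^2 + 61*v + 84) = (v^2 - 4*v - 5)/(v^2 + 10*v + 21)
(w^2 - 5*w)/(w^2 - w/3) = 3*(w - 5)/(3*w - 1)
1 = 1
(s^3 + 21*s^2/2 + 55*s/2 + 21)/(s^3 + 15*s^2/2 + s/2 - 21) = (2*s + 3)/(2*s - 3)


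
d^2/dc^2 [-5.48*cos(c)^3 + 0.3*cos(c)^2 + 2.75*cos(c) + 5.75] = 1.36*cos(c) - 0.6*cos(2*c) + 12.33*cos(3*c)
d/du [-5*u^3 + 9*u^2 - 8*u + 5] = -15*u^2 + 18*u - 8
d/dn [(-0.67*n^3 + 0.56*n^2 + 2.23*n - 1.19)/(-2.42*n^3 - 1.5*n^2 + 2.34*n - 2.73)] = (2.3602*n^4 + 7.6576*n^3 + 1.5033*n^2 - 6.6276*n - 3.3033)/(5.8564*n^6 + 7.26*n^5 - 9.0756*n^4 + 6.1932*n^3 + 13.6656*n^2 - 12.7764*n + 7.4529)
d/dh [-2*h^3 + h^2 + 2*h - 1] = -6*h^2 + 2*h + 2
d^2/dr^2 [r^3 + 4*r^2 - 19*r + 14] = 6*r + 8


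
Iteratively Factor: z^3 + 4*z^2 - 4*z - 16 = (z + 4)*(z^2 - 4) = (z - 2)*(z + 4)*(z + 2)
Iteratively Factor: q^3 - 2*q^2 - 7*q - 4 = (q + 1)*(q^2 - 3*q - 4) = (q - 4)*(q + 1)*(q + 1)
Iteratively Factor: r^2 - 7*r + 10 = (r - 2)*(r - 5)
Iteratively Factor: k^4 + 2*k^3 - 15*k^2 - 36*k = (k)*(k^3 + 2*k^2 - 15*k - 36) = k*(k + 3)*(k^2 - k - 12) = k*(k + 3)^2*(k - 4)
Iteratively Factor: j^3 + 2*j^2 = (j + 2)*(j^2) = j*(j + 2)*(j)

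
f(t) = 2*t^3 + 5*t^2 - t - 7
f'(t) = 6*t^2 + 10*t - 1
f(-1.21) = -2.01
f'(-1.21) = -4.32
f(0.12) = -7.04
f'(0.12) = 0.29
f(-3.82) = -41.70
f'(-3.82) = 48.35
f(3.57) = 144.15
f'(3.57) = 111.17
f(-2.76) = -8.20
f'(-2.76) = 17.11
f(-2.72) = -7.54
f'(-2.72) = 16.19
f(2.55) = 56.13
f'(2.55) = 63.52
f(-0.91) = -3.46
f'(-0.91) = -5.13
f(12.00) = 4157.00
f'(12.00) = 983.00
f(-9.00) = -1051.00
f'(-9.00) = 395.00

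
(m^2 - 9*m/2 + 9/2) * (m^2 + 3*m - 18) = m^4 - 3*m^3/2 - 27*m^2 + 189*m/2 - 81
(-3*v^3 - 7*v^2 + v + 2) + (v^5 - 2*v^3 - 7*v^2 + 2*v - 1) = v^5 - 5*v^3 - 14*v^2 + 3*v + 1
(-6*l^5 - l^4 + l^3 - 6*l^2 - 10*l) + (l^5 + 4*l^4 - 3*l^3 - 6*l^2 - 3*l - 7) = -5*l^5 + 3*l^4 - 2*l^3 - 12*l^2 - 13*l - 7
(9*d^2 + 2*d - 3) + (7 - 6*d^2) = 3*d^2 + 2*d + 4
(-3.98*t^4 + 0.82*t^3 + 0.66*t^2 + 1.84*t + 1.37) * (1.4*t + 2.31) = -5.572*t^5 - 8.0458*t^4 + 2.8182*t^3 + 4.1006*t^2 + 6.1684*t + 3.1647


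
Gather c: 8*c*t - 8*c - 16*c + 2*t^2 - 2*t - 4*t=c*(8*t - 24) + 2*t^2 - 6*t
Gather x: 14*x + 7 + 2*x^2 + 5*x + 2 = 2*x^2 + 19*x + 9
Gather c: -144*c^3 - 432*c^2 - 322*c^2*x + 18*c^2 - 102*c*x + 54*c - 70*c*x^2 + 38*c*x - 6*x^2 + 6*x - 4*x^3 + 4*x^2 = -144*c^3 + c^2*(-322*x - 414) + c*(-70*x^2 - 64*x + 54) - 4*x^3 - 2*x^2 + 6*x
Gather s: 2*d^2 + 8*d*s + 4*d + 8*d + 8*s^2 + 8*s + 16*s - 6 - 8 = 2*d^2 + 12*d + 8*s^2 + s*(8*d + 24) - 14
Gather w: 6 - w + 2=8 - w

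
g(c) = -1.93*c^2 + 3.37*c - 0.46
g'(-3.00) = 14.95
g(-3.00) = -27.94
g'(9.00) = -31.37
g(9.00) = -126.46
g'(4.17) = -12.73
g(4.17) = -19.97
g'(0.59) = 1.09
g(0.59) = 0.86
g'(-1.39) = 8.74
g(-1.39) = -8.87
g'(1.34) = -1.80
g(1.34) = 0.59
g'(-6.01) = 26.57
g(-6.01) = -90.43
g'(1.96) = -4.20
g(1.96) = -1.27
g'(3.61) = -10.56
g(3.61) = -13.45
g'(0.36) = 1.98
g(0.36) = 0.50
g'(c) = 3.37 - 3.86*c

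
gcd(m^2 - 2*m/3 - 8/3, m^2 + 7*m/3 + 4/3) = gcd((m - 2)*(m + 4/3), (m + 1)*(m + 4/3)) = m + 4/3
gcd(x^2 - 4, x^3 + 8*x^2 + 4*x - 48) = x - 2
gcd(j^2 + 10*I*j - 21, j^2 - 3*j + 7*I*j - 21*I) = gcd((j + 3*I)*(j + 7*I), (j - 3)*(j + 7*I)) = j + 7*I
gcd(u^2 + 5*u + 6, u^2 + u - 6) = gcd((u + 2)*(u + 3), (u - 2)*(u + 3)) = u + 3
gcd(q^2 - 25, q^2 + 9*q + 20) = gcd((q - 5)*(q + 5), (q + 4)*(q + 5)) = q + 5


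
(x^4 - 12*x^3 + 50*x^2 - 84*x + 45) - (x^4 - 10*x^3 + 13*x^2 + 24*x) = -2*x^3 + 37*x^2 - 108*x + 45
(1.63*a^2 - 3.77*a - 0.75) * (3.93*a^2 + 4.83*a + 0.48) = 6.4059*a^4 - 6.9432*a^3 - 20.3742*a^2 - 5.4321*a - 0.36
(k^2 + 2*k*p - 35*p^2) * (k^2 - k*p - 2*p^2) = k^4 + k^3*p - 39*k^2*p^2 + 31*k*p^3 + 70*p^4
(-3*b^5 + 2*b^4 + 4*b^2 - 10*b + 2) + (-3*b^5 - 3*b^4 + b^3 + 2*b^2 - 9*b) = -6*b^5 - b^4 + b^3 + 6*b^2 - 19*b + 2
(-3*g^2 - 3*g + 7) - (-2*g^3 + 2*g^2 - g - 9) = 2*g^3 - 5*g^2 - 2*g + 16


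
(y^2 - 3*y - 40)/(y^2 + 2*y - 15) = (y - 8)/(y - 3)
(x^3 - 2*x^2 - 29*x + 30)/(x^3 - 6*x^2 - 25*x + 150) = (x - 1)/(x - 5)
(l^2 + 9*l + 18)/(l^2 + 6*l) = (l + 3)/l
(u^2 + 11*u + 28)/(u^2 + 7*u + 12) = (u + 7)/(u + 3)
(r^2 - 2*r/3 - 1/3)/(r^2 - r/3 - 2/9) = 3*(r - 1)/(3*r - 2)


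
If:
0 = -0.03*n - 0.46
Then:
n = -15.33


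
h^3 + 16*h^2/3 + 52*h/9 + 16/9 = (h + 2/3)^2*(h + 4)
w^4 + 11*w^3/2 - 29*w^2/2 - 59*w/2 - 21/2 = (w - 3)*(w + 1/2)*(w + 1)*(w + 7)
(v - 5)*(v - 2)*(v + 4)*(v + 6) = v^4 + 3*v^3 - 36*v^2 - 68*v + 240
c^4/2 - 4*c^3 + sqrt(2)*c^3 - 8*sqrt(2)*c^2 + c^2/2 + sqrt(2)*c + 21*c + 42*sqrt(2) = (c/2 + 1)*(c - 7)*(c - 3)*(c + 2*sqrt(2))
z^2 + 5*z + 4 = (z + 1)*(z + 4)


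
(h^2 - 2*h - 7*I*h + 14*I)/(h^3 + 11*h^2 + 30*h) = (h^2 - 2*h - 7*I*h + 14*I)/(h*(h^2 + 11*h + 30))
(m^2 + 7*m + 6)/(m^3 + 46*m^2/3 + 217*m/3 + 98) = 3*(m + 1)/(3*m^2 + 28*m + 49)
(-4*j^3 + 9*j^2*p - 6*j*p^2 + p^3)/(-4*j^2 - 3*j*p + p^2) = (j^2 - 2*j*p + p^2)/(j + p)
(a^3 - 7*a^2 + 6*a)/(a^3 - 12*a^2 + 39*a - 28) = a*(a - 6)/(a^2 - 11*a + 28)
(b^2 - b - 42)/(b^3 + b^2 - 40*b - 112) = (b + 6)/(b^2 + 8*b + 16)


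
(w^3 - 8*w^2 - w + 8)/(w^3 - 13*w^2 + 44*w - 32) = (w + 1)/(w - 4)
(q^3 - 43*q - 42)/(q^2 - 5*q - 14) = (q^2 + 7*q + 6)/(q + 2)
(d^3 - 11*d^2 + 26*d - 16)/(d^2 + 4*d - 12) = (d^2 - 9*d + 8)/(d + 6)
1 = 1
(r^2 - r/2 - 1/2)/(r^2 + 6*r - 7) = (r + 1/2)/(r + 7)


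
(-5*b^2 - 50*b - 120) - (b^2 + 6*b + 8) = -6*b^2 - 56*b - 128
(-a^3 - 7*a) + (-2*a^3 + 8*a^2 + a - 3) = -3*a^3 + 8*a^2 - 6*a - 3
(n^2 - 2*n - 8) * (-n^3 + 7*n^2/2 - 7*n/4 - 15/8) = -n^5 + 11*n^4/2 - 3*n^3/4 - 211*n^2/8 + 71*n/4 + 15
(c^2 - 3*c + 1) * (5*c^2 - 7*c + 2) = 5*c^4 - 22*c^3 + 28*c^2 - 13*c + 2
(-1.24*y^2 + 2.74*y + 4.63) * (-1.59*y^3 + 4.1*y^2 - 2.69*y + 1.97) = 1.9716*y^5 - 9.4406*y^4 + 7.2079*y^3 + 9.1696*y^2 - 7.0569*y + 9.1211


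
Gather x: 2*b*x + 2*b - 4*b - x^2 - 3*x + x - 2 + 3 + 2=-2*b - x^2 + x*(2*b - 2) + 3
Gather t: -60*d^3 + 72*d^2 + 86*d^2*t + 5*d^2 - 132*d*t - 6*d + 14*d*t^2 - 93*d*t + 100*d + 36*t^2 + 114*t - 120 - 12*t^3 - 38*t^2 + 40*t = -60*d^3 + 77*d^2 + 94*d - 12*t^3 + t^2*(14*d - 2) + t*(86*d^2 - 225*d + 154) - 120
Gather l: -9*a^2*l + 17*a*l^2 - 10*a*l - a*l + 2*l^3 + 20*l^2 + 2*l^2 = 2*l^3 + l^2*(17*a + 22) + l*(-9*a^2 - 11*a)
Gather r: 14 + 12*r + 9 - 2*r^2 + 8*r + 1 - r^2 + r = -3*r^2 + 21*r + 24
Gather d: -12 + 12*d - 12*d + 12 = 0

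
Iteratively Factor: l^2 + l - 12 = (l - 3)*(l + 4)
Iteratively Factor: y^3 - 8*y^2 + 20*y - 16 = (y - 2)*(y^2 - 6*y + 8) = (y - 2)^2*(y - 4)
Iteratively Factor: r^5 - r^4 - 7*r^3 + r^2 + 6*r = (r - 3)*(r^4 + 2*r^3 - r^2 - 2*r) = r*(r - 3)*(r^3 + 2*r^2 - r - 2) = r*(r - 3)*(r - 1)*(r^2 + 3*r + 2) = r*(r - 3)*(r - 1)*(r + 1)*(r + 2)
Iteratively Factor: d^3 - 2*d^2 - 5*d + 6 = (d - 3)*(d^2 + d - 2) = (d - 3)*(d - 1)*(d + 2)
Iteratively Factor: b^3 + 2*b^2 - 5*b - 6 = (b - 2)*(b^2 + 4*b + 3) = (b - 2)*(b + 1)*(b + 3)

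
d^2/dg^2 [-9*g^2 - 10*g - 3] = -18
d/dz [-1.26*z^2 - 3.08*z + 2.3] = -2.52*z - 3.08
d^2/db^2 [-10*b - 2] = 0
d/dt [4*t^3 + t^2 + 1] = 2*t*(6*t + 1)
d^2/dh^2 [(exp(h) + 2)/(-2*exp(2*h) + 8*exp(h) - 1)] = (-4*exp(4*h) - 48*exp(3*h) + 108*exp(2*h) - 120*exp(h) - 17)*exp(h)/(8*exp(6*h) - 96*exp(5*h) + 396*exp(4*h) - 608*exp(3*h) + 198*exp(2*h) - 24*exp(h) + 1)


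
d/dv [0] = 0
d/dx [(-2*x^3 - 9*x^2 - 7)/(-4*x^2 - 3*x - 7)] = (8*x^4 + 12*x^3 + 69*x^2 + 70*x - 21)/(16*x^4 + 24*x^3 + 65*x^2 + 42*x + 49)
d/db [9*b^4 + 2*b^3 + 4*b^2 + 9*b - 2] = 36*b^3 + 6*b^2 + 8*b + 9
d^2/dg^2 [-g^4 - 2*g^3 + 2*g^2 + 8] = -12*g^2 - 12*g + 4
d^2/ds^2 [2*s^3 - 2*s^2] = 12*s - 4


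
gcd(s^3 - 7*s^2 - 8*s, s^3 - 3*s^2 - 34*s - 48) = s - 8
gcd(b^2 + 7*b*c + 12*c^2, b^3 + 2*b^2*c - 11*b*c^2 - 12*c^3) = b + 4*c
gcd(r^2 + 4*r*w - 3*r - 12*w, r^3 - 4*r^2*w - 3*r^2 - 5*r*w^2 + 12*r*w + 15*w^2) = r - 3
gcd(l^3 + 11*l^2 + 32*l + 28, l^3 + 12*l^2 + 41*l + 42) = l^2 + 9*l + 14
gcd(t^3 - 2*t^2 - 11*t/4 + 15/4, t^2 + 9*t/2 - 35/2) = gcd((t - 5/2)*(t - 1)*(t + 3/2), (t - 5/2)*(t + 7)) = t - 5/2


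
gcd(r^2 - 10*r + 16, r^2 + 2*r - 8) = r - 2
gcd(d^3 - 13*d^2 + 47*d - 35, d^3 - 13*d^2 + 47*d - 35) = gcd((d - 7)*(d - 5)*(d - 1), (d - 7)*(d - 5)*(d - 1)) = d^3 - 13*d^2 + 47*d - 35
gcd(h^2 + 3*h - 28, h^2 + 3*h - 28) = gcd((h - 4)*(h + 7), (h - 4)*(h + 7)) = h^2 + 3*h - 28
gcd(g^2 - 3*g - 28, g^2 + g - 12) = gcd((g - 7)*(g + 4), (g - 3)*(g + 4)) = g + 4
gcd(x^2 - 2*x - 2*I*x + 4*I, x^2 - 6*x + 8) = x - 2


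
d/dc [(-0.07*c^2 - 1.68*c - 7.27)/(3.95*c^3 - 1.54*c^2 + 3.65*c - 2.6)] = (0.2765*c^4 + 13.272*c^3 + 83.3068*c^2 - 22.0276*c + 30.9035)/(15.6025*c^6 - 12.166*c^5 + 31.2066*c^4 - 31.782*c^3 + 21.3305*c^2 - 18.98*c + 6.76)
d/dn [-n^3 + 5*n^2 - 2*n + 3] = -3*n^2 + 10*n - 2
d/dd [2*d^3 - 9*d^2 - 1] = 6*d*(d - 3)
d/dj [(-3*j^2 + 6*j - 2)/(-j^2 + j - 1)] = (3*j^2 + 2*j - 4)/(j^4 - 2*j^3 + 3*j^2 - 2*j + 1)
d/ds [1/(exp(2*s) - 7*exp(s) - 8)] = (7 - 2*exp(s))*exp(s)/(-exp(2*s) + 7*exp(s) + 8)^2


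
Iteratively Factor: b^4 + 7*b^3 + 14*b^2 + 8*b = (b + 2)*(b^3 + 5*b^2 + 4*b) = (b + 1)*(b + 2)*(b^2 + 4*b) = (b + 1)*(b + 2)*(b + 4)*(b)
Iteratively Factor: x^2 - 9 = (x + 3)*(x - 3)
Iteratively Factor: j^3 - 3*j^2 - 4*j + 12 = (j - 3)*(j^2 - 4) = (j - 3)*(j + 2)*(j - 2)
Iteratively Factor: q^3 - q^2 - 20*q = (q + 4)*(q^2 - 5*q) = q*(q + 4)*(q - 5)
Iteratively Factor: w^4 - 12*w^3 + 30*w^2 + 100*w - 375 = (w - 5)*(w^3 - 7*w^2 - 5*w + 75) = (w - 5)*(w + 3)*(w^2 - 10*w + 25) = (w - 5)^2*(w + 3)*(w - 5)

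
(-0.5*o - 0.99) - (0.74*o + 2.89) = -1.24*o - 3.88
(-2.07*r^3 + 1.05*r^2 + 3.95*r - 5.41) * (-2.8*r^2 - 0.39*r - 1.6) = 5.796*r^5 - 2.1327*r^4 - 8.1575*r^3 + 11.9275*r^2 - 4.2101*r + 8.656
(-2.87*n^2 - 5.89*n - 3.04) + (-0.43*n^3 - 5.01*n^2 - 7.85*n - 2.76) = -0.43*n^3 - 7.88*n^2 - 13.74*n - 5.8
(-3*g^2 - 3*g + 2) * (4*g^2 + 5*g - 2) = -12*g^4 - 27*g^3 - g^2 + 16*g - 4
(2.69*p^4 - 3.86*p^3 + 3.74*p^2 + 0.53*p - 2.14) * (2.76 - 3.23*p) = -8.6887*p^5 + 19.8922*p^4 - 22.7338*p^3 + 8.6105*p^2 + 8.375*p - 5.9064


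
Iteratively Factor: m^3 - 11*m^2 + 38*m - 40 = (m - 4)*(m^2 - 7*m + 10) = (m - 5)*(m - 4)*(m - 2)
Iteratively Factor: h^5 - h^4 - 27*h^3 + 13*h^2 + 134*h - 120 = (h - 2)*(h^4 + h^3 - 25*h^2 - 37*h + 60) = (h - 2)*(h + 3)*(h^3 - 2*h^2 - 19*h + 20) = (h - 2)*(h + 3)*(h + 4)*(h^2 - 6*h + 5) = (h - 5)*(h - 2)*(h + 3)*(h + 4)*(h - 1)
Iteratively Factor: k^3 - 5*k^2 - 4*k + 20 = (k - 2)*(k^2 - 3*k - 10) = (k - 5)*(k - 2)*(k + 2)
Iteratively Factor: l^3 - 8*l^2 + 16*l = (l)*(l^2 - 8*l + 16) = l*(l - 4)*(l - 4)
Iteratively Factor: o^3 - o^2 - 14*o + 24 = (o - 2)*(o^2 + o - 12) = (o - 3)*(o - 2)*(o + 4)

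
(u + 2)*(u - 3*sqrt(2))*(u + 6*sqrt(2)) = u^3 + 2*u^2 + 3*sqrt(2)*u^2 - 36*u + 6*sqrt(2)*u - 72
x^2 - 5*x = x*(x - 5)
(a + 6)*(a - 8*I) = a^2 + 6*a - 8*I*a - 48*I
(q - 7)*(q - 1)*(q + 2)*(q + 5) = q^4 - q^3 - 39*q^2 - 31*q + 70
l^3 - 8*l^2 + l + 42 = (l - 7)*(l - 3)*(l + 2)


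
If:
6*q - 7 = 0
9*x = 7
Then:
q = 7/6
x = 7/9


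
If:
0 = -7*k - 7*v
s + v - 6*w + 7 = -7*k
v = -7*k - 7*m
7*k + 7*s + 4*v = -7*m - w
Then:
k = 43*w/45 - 49/45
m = 14/15 - 86*w/105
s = 4*w/15 - 7/15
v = 49/45 - 43*w/45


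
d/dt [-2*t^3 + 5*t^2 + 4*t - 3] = -6*t^2 + 10*t + 4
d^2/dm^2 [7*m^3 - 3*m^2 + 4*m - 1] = 42*m - 6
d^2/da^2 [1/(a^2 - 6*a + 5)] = 2*(-a^2 + 6*a + 4*(a - 3)^2 - 5)/(a^2 - 6*a + 5)^3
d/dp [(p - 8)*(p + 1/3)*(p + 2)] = 3*p^2 - 34*p/3 - 18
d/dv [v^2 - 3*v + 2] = 2*v - 3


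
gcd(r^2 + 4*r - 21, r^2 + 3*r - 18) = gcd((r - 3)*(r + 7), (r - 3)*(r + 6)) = r - 3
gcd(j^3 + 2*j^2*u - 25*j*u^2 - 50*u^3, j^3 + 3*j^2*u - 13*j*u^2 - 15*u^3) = j + 5*u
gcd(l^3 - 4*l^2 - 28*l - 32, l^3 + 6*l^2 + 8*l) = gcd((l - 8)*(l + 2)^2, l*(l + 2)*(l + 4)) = l + 2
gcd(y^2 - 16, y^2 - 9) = 1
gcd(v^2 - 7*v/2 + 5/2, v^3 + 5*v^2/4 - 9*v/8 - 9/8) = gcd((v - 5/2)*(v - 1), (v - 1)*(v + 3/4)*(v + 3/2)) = v - 1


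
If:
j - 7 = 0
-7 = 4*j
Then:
No Solution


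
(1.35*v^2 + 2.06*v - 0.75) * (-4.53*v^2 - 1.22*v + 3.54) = -6.1155*v^4 - 10.9788*v^3 + 5.6633*v^2 + 8.2074*v - 2.655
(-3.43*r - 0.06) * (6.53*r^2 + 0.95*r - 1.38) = -22.3979*r^3 - 3.6503*r^2 + 4.6764*r + 0.0828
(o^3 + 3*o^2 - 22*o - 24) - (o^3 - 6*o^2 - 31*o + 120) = 9*o^2 + 9*o - 144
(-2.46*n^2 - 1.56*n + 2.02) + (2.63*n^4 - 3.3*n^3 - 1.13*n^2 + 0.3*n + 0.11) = 2.63*n^4 - 3.3*n^3 - 3.59*n^2 - 1.26*n + 2.13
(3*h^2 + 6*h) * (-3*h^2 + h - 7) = -9*h^4 - 15*h^3 - 15*h^2 - 42*h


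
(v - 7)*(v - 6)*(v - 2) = v^3 - 15*v^2 + 68*v - 84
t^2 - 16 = (t - 4)*(t + 4)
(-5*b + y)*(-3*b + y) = 15*b^2 - 8*b*y + y^2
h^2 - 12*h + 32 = (h - 8)*(h - 4)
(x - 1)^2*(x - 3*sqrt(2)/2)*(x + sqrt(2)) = x^4 - 2*x^3 - sqrt(2)*x^3/2 - 2*x^2 + sqrt(2)*x^2 - sqrt(2)*x/2 + 6*x - 3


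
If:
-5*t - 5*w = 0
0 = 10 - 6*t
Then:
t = 5/3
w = -5/3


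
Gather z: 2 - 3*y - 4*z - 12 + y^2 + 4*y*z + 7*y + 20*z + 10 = y^2 + 4*y + z*(4*y + 16)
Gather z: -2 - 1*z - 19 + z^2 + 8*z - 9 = z^2 + 7*z - 30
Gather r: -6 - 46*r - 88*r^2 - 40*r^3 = -40*r^3 - 88*r^2 - 46*r - 6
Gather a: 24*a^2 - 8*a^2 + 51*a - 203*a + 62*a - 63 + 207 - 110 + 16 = 16*a^2 - 90*a + 50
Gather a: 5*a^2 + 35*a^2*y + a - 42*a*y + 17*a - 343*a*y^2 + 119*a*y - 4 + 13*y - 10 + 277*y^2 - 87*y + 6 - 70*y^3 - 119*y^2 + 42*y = a^2*(35*y + 5) + a*(-343*y^2 + 77*y + 18) - 70*y^3 + 158*y^2 - 32*y - 8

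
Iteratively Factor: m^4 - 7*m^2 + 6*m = (m + 3)*(m^3 - 3*m^2 + 2*m) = m*(m + 3)*(m^2 - 3*m + 2) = m*(m - 1)*(m + 3)*(m - 2)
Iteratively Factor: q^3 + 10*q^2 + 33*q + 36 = (q + 4)*(q^2 + 6*q + 9) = (q + 3)*(q + 4)*(q + 3)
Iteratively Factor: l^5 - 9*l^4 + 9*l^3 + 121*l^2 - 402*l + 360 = (l - 2)*(l^4 - 7*l^3 - 5*l^2 + 111*l - 180) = (l - 3)*(l - 2)*(l^3 - 4*l^2 - 17*l + 60) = (l - 3)^2*(l - 2)*(l^2 - l - 20) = (l - 3)^2*(l - 2)*(l + 4)*(l - 5)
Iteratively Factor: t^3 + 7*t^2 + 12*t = (t)*(t^2 + 7*t + 12) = t*(t + 4)*(t + 3)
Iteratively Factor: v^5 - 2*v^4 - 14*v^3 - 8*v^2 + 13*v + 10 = (v - 5)*(v^4 + 3*v^3 + v^2 - 3*v - 2) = (v - 5)*(v + 2)*(v^3 + v^2 - v - 1) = (v - 5)*(v + 1)*(v + 2)*(v^2 - 1) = (v - 5)*(v - 1)*(v + 1)*(v + 2)*(v + 1)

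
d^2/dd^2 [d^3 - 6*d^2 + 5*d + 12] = 6*d - 12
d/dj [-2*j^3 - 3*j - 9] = -6*j^2 - 3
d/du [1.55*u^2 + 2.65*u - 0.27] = 3.1*u + 2.65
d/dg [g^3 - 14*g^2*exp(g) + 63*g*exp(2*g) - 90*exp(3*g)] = -14*g^2*exp(g) + 3*g^2 + 126*g*exp(2*g) - 28*g*exp(g) - 270*exp(3*g) + 63*exp(2*g)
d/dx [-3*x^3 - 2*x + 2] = -9*x^2 - 2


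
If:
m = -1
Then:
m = -1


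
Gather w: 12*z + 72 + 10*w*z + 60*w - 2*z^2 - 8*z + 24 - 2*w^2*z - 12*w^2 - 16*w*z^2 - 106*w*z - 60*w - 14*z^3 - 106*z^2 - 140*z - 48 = w^2*(-2*z - 12) + w*(-16*z^2 - 96*z) - 14*z^3 - 108*z^2 - 136*z + 48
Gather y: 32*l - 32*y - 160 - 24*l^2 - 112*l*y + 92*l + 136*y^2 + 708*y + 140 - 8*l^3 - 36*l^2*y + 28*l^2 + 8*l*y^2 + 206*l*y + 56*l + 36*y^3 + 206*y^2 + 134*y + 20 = -8*l^3 + 4*l^2 + 180*l + 36*y^3 + y^2*(8*l + 342) + y*(-36*l^2 + 94*l + 810)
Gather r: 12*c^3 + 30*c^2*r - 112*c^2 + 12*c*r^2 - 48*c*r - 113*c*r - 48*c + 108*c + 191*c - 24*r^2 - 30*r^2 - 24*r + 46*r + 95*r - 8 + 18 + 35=12*c^3 - 112*c^2 + 251*c + r^2*(12*c - 54) + r*(30*c^2 - 161*c + 117) + 45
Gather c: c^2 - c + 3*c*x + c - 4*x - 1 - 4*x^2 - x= c^2 + 3*c*x - 4*x^2 - 5*x - 1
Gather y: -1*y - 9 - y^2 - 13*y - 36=-y^2 - 14*y - 45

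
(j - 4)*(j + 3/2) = j^2 - 5*j/2 - 6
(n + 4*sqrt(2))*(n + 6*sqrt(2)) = n^2 + 10*sqrt(2)*n + 48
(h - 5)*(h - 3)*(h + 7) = h^3 - h^2 - 41*h + 105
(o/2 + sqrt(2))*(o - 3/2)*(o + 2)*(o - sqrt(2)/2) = o^4/2 + o^3/4 + 3*sqrt(2)*o^3/4 - 5*o^2/2 + 3*sqrt(2)*o^2/8 - 9*sqrt(2)*o/4 - o/2 + 3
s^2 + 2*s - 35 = (s - 5)*(s + 7)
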